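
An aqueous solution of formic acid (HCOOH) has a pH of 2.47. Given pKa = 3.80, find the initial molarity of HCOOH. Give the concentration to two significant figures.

[H+] = 10^(-2.47) = 3.39 × 10^-3 M = x
Ka = 10^(−3.80) = 1.58 × 10^-4
Ka = x²/(C₀ − x) ⇒ C₀ = x + x²/Ka
C₀ = 3.39 × 10^-3 + (3.39 × 10^-3)²/(1.58 × 10^-4) = 7.61 × 10^-2 M

C₀ = 7.6 × 10^-2 M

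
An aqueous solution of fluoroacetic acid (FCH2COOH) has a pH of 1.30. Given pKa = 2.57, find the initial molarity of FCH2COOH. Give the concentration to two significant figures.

[H+] = 10^(-1.30) = 5.01 × 10^-2 M = x
Ka = 10^(−2.57) = 2.69 × 10^-3
Ka = x²/(C₀ − x) ⇒ C₀ = x + x²/Ka
C₀ = 5.01 × 10^-2 + (5.01 × 10^-2)²/(2.69 × 10^-3) = 9.83 × 10^-1 M

C₀ = 9.8 × 10^-1 M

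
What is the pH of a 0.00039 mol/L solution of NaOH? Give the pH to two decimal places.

NaOH is a strong base; [OH-] = 0.00039 M.
pOH = -log(0.00039) = 3.41
pH = 14.00 - 3.41 = 10.59

pH = 10.59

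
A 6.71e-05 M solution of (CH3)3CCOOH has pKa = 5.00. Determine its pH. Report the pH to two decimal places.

pH = 4.67

(CH3)3CCOOH ⇌ (CH3)3CCOO- + H+
Ka = 10^(−5.00) = 1.00 × 10^-5
From the ICE table, Ka = [H+]²/(6.71e-05 − [H+]) = 1.00 × 10^-5.
Here C₀/Ka ≈ 6.71, so the small-[H+] approximation fails. Use the quadratic:
[H+] = [−1e-05 + √(1e-05² + 2.68e-09)]/2 = 2.14 × 10^-5 M
pH = −log(2.14 × 10^-5) = 4.67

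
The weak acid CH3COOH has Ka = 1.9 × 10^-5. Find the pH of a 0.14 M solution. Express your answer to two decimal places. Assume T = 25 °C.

pH = 2.79

CH3COOH ⇌ CH3COO- + H+
Let x = [H+] at equilibrium. Ka = x²/(0.14 − x).
Neglecting x in the denominator: x = √(1.9 × 10^-5 × 0.14) = 1.63 × 10^-3 M
(x/C₀ = 1.2% < 5%, so the approximation holds.)
pH = −log(1.63 × 10^-3) = 2.79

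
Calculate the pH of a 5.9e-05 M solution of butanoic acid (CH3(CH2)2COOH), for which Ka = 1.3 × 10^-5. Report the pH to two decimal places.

pH = 4.66

CH3(CH2)2COOH ⇌ CH3(CH2)2COO- + H+
From the ICE table, Ka = x²/(5.9e-05 − x) = 1.3 × 10^-5.
The 5% rule fails; solving x² + Ka·x − Ka·C₀ = 0 exactly:
x = (−Ka + √(Ka² + 4·Ka·C₀))/2 = 2.19 × 10^-5 M
pH = −log[H+] = −log(2.19 × 10^-5) = 4.66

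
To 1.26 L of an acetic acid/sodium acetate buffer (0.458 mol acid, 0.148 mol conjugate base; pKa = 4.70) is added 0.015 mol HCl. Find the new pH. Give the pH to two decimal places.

After neutralization: n(CH3COOH) = 0.473 mol, n(CH3COO-) = 0.133 mol.
pH = pKa + log([A⁻]/[HA]) = 4.70 + log(0.133/0.473) = 4.70 -0.551

pH = 4.15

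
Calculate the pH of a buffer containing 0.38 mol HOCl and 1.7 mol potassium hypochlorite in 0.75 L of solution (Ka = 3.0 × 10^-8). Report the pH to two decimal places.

pKa = −log(3.0 × 10^-8) = 7.523
Henderson–Hasselbalch: pH = pKa + log([OCl-]/[HOCl]) = 7.523 + log(1.7/0.38)
pH = 7.523 + (+0.651) = 8.17

pH = 8.17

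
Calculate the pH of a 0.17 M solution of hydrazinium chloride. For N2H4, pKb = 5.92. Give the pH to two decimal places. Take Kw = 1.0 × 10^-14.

N2H5+ is the conjugate acid of the weak base N2H4.
Kb = 10^(−5.92) = 1.20 × 10^-6
Ka = Kw/Kb = 1.0×10^-14 / 1.20 × 10^-6 = 8.33 × 10^-9
Ka = [H+]²/(0.17 − [H+]) = 8.33 × 10^-9
Neglecting [H+] in the denominator: [H+] = √(8.33 × 10^-9 × 0.17) = 3.76 × 10^-5 M
Check: 0.022% ionized — well under 5%, approximation valid.
pH = −log(3.76 × 10^-5) = 4.42

pH = 4.42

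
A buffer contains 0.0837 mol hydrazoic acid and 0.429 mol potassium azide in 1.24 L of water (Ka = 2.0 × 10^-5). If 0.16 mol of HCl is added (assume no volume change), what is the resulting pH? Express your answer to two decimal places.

pH = 4.74

Added H+ converts N3- to HN3: HN3 → 0.244 mol, N3- → 0.269 mol.
pKa = −log(2.0 × 10^-5) = 4.699
pH = pKa + log(n_N3-/n_HN3) = 4.699 + log(0.269/0.244) = 4.699 + (+0.042)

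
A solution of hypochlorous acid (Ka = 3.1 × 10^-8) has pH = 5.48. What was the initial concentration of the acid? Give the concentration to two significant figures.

[H+] = 10^(-5.48) = 3.31 × 10^-6 M = x
Ka = x²/(C₀ − x) ⇒ C₀ = x + x²/Ka
C₀ = 3.31 × 10^-6 + (3.31 × 10^-6)²/(3.1 × 10^-8) = 3.57 × 10^-4 M

C₀ = 3.6 × 10^-4 M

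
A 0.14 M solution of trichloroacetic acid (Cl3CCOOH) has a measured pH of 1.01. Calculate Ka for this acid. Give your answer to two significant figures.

[H+] = 10^(-1.01) = 9.77 × 10^-2 M
At equilibrium [HA] = 0.14 − 9.77 × 10^-2 = 4.23 × 10^-2 M
Ka = [H+][A-]/[HA] = (9.77 × 10^-2)² / 4.23 × 10^-2 = 2.3 × 10^-1

Ka = 2.3 × 10^-1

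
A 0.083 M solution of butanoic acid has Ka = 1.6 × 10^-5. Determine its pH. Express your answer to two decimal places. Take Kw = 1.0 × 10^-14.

CH3(CH2)2COOH ⇌ CH3(CH2)2COO- + H+
Let x = [H+] at equilibrium. Ka = x²/(0.083 − x).
Neglecting x in the denominator: x = √(1.6 × 10^-5 × 0.083) = 1.15 × 10^-3 M
Check: 1.4% ionized — well under 5%, approximation valid.
pH = −log[H+] = −log(1.15 × 10^-3) = 2.94

pH = 2.94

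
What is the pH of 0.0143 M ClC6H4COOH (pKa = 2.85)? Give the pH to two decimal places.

pH = 2.42

ClC6H4COOH ⇌ ClC6H4COO- + H+
Ka = 10^(−2.85) = 1.41 × 10^-3
Let x = [H+] at equilibrium. Ka = x²/(0.0143 − x).
The 5% rule fails; solving x² + Ka·x − Ka·C₀ = 0 exactly:
x = [−0.00141 + √(0.00141² + 8.07e-05)]/2 = 3.84 × 10^-3 M
pH = −log[H+] = −log(3.84 × 10^-3) = 2.42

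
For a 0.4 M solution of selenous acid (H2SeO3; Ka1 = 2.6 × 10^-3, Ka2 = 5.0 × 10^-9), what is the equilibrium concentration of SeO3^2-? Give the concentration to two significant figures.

5.0 × 10^-9 M

First ionization gives [H+] ≈ [HSeO3-] = 3.10 × 10^-2 M.
Second step: Ka2 = [H+][SeO3^2-]/[HSeO3-] ≈ [SeO3^2-] (since [H+] ≈ [HSeO3-]).
So [SeO3^2-] ≈ Ka2.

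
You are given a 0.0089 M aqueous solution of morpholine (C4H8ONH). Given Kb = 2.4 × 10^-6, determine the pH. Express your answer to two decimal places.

pH = 10.16

C4H8ONH + H2O ⇌ C4H8ONH2+ + OH-
Kb = [OH-]²/(0.0089 − [OH-]) = 2.4 × 10^-6
Neglecting [OH-] in the denominator: [OH-] = √(2.4 × 10^-6 × 0.0089) = 1.46 × 10^-4 M
([OH-]/C₀ = 1.6% < 5%, so the approximation holds.)
pOH = −log(1.46 × 10^-4) = 3.84; pH = 14.00 − 3.84 = 10.16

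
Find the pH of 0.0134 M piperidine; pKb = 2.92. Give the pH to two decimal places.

C5H10NH + H2O ⇌ C5H10NH2+ + OH-
Kb = 10^(−2.92) = 1.20 × 10^-3
Let x = [OH-] at equilibrium. Kb = x²/(0.0134 − x).
x is not negligible relative to C₀; solve x² + 0.0012·x − 1.61e-05 = 0.
x = (−Kb + √(Kb² + 4·Kb·C₀))/2 = 3.45 × 10^-3 M
pOH = −log(3.45 × 10^-3) = 2.46; pH = 14.00 − 2.46 = 11.54

pH = 11.54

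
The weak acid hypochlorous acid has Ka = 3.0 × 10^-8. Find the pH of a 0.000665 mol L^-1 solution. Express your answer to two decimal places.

pH = 5.35

HOCl ⇌ OCl- + H+
Ka = x²/(0.000665 − x) = 3.0 × 10^-8
Neglecting x in the denominator: x = √(3.0 × 10^-8 × 0.000665) = 4.47 × 10^-6 M
(x/C₀ = 0.67% < 5%, so the approximation holds.)
pH = −log[H+] = −log(4.47 × 10^-6) = 5.35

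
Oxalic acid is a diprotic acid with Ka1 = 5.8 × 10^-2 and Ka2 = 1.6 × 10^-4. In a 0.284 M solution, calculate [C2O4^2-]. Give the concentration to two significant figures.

First ionization gives [H+] ≈ [HC2O4-] = 1.03 × 10^-1 M.
Second step: Ka2 = [H+][C2O4^2-]/[HC2O4-] ≈ [C2O4^2-] (since [H+] ≈ [HC2O4-]).
So [C2O4^2-] ≈ Ka2.

1.6 × 10^-4 M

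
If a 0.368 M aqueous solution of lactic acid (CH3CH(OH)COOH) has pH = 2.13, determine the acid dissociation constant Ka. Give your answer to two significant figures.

Ka = 1.5 × 10^-4

[H+] = 10^(-2.13) = 7.41 × 10^-3 M
At equilibrium [HA] = 0.368 − 7.41 × 10^-3 = 3.61 × 10^-1 M
Ka = [H+][A-]/[HA] = (7.41 × 10^-3)² / 3.61 × 10^-1 = 1.5 × 10^-4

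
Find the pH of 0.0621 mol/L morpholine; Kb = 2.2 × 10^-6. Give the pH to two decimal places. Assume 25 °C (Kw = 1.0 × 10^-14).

pH = 10.57

C4H8ONH + H2O ⇌ C4H8ONH2+ + OH-
Kb = [OH-]²/(0.0621 − [OH-]) = 2.2 × 10^-6
Since Kb ≪ C₀, [OH-] ≈ √(Kb·C₀) = 3.70 × 10^-4 M.
Check: 0.6% ionized — well under 5%, approximation valid.
pOH = −log(3.70 × 10^-4) = 3.43; pH = 14.00 − 3.43 = 10.57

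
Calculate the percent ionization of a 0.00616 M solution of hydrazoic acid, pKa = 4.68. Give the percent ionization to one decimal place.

5.7%

HN3 ⇌ N3- + H+; let x = [H+] at equilibrium.
Ka = 10^(−4.68) = 2.09 × 10^-5
Ka = x²/(C₀ − x); solving the quadratic gives x = 3.49 × 10^-4 M.
% ionization = x/C₀ × 100% = 3.49 × 10^-4/0.00616 × 100% = 5.7%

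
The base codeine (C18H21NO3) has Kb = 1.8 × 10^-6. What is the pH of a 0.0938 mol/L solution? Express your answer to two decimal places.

C18H21NO3 + H2O ⇌ C18H22NO3+ + OH-
From the ICE table, Kb = [OH-]²/(0.0938 − [OH-]) = 1.8 × 10^-6.
Neglecting [OH-] in the denominator: [OH-] = √(1.8 × 10^-6 × 0.0938) = 4.11 × 10^-4 M
([OH-]/C₀ = 0.44% < 5%, so the approximation holds.)
pOH = 3.39, so pH = 14.00 − pOH = 10.61

pH = 10.61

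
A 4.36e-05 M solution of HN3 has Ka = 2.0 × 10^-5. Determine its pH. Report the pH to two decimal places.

HN3 ⇌ N3- + H+
From the ICE table, Ka = [H+]²/(4.36e-05 − [H+]) = 2.0 × 10^-5.
[H+] is not negligible relative to C₀; solve [H+]² + 2e-05·[H+] − 8.72e-10 = 0.
[H+] = (−Ka + √(Ka² + 4·Ka·C₀))/2 = 2.12 × 10^-5 M
pH = −log[H+] = −log(2.12 × 10^-5) = 4.67

pH = 4.67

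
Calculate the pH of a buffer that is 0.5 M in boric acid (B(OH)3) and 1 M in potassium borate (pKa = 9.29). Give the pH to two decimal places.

Henderson–Hasselbalch: pH = pKa + log([B(OH)4-]/[B(OH)3]) = 9.29 + log(1/0.5)
pH = 9.29 + (+0.301) = 9.59

pH = 9.59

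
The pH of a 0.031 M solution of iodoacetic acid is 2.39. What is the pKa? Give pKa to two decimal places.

[H+] = 10^(-2.39) = 4.07 × 10^-3 M
At equilibrium [HA] = 0.031 − 4.07 × 10^-3 = 2.69 × 10^-2 M
Ka = [H+][A-]/[HA] = (4.07 × 10^-3)² / 2.69 × 10^-2 = 6.16 × 10^-4
pKa = -log(6.16 × 10^-4) = 3.21

pKa = 3.21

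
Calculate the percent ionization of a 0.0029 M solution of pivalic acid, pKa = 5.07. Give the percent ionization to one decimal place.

(CH3)3CCOOH ⇌ (CH3)3CCOO- + H+; let x = [H+] at equilibrium.
Ka = 10^(−5.07) = 8.51 × 10^-6
Solve x² + 8.51e-06x − 2.47e-08 = 0 → x = 1.53 × 10^-4 M
% ionization = x/C₀ × 100% = 1.53 × 10^-4/0.0029 × 100% = 5.3%

5.3%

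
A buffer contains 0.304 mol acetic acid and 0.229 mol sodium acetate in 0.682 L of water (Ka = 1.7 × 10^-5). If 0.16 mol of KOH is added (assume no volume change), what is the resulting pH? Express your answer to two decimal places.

After neutralization: n(CH3COOH) = 0.144 mol, n(CH3COO-) = 0.389 mol.
pKa = −log(1.7 × 10^-5) = 4.770
pH = pKa + log([A⁻]/[HA]) = 4.770 + log(0.389/0.144) = 4.770 +0.432

pH = 5.20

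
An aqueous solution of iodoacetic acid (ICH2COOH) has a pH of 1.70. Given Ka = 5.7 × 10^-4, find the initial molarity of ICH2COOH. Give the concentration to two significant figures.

C₀ = 7.2 × 10^-1 M

[H+] = 10^(-1.70) = 2.00 × 10^-2 M = x
Ka = x²/(C₀ − x) ⇒ C₀ = x + x²/Ka
C₀ = 2.00 × 10^-2 + (2.00 × 10^-2)²/(5.7 × 10^-4) = 7.22 × 10^-1 M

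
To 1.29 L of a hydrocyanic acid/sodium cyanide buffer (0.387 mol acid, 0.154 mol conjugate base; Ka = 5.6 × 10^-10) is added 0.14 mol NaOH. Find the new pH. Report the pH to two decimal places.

pH = 9.33

OH- converts HCN to CN-: HCN → 0.247 mol, CN- → 0.294 mol.
pKa = −log(5.6 × 10^-10) = 9.252
pH = pKa + log([A⁻]/[HA]) = 9.252 + log(0.294/0.247) = 9.252 +0.076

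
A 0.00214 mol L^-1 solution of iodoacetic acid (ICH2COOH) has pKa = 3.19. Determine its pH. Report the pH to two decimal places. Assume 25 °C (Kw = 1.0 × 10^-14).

pH = 3.05

ICH2COOH ⇌ ICH2COO- + H+
Ka = 10^(−3.19) = 6.46 × 10^-4
From the ICE table, Ka = x²/(0.00214 − x) = 6.46 × 10^-4.
Here C₀/Ka ≈ 3.31, so the small-x approximation fails. Use the quadratic:
x = [−0.000646 + √(0.000646² + 5.53e-06)]/2 = 8.96 × 10^-4 M
pH = −log[H+] = −log(8.96 × 10^-4) = 3.05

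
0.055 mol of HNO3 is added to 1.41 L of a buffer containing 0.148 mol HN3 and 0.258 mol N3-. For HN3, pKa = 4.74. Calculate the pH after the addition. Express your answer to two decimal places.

Added H+ converts N3- to HN3: HN3 → 0.203 mol, N3- → 0.203 mol.
Henderson–Hasselbalch with mole ratio 0.203/0.203: pH = 4.74 + (+0.000)

pH = 4.74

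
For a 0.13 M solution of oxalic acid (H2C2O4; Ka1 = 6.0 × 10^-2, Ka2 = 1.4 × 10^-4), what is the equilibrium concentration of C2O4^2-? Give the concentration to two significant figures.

First ionization gives [H+] ≈ [HC2O4-] = 6.33 × 10^-2 M.
Second step: Ka2 = [H+][C2O4^2-]/[HC2O4-] ≈ [C2O4^2-] (since [H+] ≈ [HC2O4-]).
So [C2O4^2-] ≈ Ka2.

1.4 × 10^-4 M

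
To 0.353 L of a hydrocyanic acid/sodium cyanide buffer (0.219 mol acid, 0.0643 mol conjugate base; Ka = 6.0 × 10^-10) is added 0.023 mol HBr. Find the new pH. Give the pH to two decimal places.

pH = 8.45

Added H+ converts CN- to HCN: HCN → 0.242 mol, CN- → 0.0413 mol.
pKa = −log(6.0 × 10^-10) = 9.222
pH = pKa + log([A⁻]/[HA]) = 9.222 + log(0.0413/0.242) = 9.222 -0.768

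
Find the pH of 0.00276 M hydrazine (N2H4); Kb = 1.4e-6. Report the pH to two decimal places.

pH = 9.79

N2H4 + H2O ⇌ N2H5+ + OH-
Let x = [OH-] at equilibrium. Kb = x²/(0.00276 − x).
Assume x ≪ 0.00276: x ≈ √(1.4 × 10^-6 × 0.00276) = 6.22 × 10^-5 M
(x/C₀ = 2.3% < 5%, so the approximation holds.)
pOH = −log(6.22 × 10^-5) = 4.21; pH = 14.00 − 4.21 = 9.79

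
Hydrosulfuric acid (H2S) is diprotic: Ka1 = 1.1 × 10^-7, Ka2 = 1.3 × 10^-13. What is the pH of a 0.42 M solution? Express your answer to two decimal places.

pH = 3.67

Since Ka1 ≫ Ka2, the first ionization dominates [H+].
Ka1 = x²/(0.42 − x) = 1.1 × 10^-7
x ≈ √(1.1 × 10^-7 × 0.42) = 2.15 × 10^-4 M
pH = −log(2.15 × 10^-4) = 3.67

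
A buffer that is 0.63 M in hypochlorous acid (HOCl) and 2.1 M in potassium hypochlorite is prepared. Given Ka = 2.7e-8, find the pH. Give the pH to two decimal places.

pKa = −log(2.7 × 10^-8) = 7.569
Henderson–Hasselbalch: pH = pKa + log([OCl-]/[HOCl]) = 7.569 + log(2.1/0.63)
pH = 7.569 + (+0.523) = 8.09

pH = 8.09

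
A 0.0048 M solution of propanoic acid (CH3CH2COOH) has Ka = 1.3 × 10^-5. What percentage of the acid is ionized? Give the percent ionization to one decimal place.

CH3CH2COOH ⇌ CH3CH2COO- + H+; let x = [H+] at equilibrium.
Solve x² + 1.3e-05x − 6.24e-08 = 0 → x = 2.43 × 10^-4 M
Fraction ionized = 2.43 × 10^-4 / 0.0048 = 0.0506 → 5.1%

5.1%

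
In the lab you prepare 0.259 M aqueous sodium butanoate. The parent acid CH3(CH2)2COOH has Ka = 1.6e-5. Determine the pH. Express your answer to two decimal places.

CH3(CH2)2COO- is the conjugate base of the weak acid CH3(CH2)2COOH.
Kb = Kw/Ka = 1.0×10^-14 / 1.6 × 10^-5 = 6.25 × 10^-10
Let x = [OH-] at equilibrium. Kb = x²/(0.259 − x).
Since Kb ≪ C₀, x ≈ √(Kb·C₀) = 1.27 × 10^-5 M.
Check: 0.0049% ionized — well under 5%, approximation valid.
pOH = 4.90, so pH = 14.00 − pOH = 9.10

pH = 9.10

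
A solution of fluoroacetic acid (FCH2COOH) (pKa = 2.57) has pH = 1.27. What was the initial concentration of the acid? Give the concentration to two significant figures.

C₀ = 1.1 M

[H+] = 10^(-1.27) = 5.37 × 10^-2 M = x
Ka = 10^(−2.57) = 2.69 × 10^-3
Ka = x²/(C₀ − x) ⇒ C₀ = x + x²/Ka
C₀ = 5.37 × 10^-2 + (5.37 × 10^-2)²/(2.69 × 10^-3) = 1.13 M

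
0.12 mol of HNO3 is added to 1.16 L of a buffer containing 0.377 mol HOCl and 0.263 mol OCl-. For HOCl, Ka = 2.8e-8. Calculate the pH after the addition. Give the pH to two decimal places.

pH = 7.01

After neutralization: n(HOCl) = 0.497 mol, n(OCl-) = 0.143 mol.
pKa = −log(2.8 × 10^-8) = 7.553
pH = pKa + log(n_OCl-/n_HOCl) = 7.553 + log(0.143/0.497) = 7.553 + (-0.541)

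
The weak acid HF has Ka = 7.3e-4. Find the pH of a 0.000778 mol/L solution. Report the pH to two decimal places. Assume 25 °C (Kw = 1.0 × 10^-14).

HF ⇌ F- + H+
Let x = [H+] at equilibrium. Ka = x²/(0.000778 − x).
The 5% rule fails; solving x² + Ka·x − Ka·C₀ = 0 exactly:
x = [−0.00073 + √(0.00073² + 2.27e-06)]/2 = 4.72 × 10^-4 M
pH = −log(4.72 × 10^-4) = 3.33

pH = 3.33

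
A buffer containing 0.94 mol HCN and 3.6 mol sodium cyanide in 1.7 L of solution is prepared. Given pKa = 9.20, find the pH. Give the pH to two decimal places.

Henderson–Hasselbalch: pH = pKa + log([CN-]/[HCN]) = 9.20 + log(3.6/0.94)
pH = 9.20 + (+0.583) = 9.78

pH = 9.78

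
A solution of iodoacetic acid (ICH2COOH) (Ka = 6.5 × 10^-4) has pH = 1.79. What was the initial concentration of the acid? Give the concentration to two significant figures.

[H+] = 10^(-1.79) = 1.62 × 10^-2 M = x
Ka = x²/(C₀ − x) ⇒ C₀ = x + x²/Ka
C₀ = 1.62 × 10^-2 + (1.62 × 10^-2)²/(6.5 × 10^-4) = 4.20 × 10^-1 M

C₀ = 4.2 × 10^-1 M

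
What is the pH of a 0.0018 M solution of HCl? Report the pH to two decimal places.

HCl is a strong acid and dissociates completely, so [H+] = 0.0018 M.
pH = -log(0.0018) = 2.74

pH = 2.74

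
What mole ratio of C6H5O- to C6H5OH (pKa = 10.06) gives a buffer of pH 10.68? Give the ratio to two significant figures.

ratio = 4.2

pH = pKa + log(r) ⇒ log(r) = 10.68 − 10.06 = +0.62
r = [C6H5O-]/[C6H5OH] = 10^(+0.62) = 4.17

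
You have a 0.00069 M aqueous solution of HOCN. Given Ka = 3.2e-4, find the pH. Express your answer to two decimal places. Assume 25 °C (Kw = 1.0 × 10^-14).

HOCN ⇌ OCN- + H+
Ka = x²/(0.00069 − x) = 3.2 × 10^-4
Here C₀/Ka ≈ 2.16, so the small-x approximation fails. Use the quadratic:
x = [−0.00032 + √(0.00032² + 8.83e-07)]/2 = 3.36 × 10^-4 M
pH = −log[H+] = −log(3.36 × 10^-4) = 3.47

pH = 3.47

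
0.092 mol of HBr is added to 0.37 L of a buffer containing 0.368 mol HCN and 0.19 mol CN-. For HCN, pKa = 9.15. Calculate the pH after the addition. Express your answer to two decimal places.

Added H+ converts CN- to HCN: HCN → 0.46 mol, CN- → 0.098 mol.
pH = pKa + log([A⁻]/[HA]) = 9.15 + log(0.098/0.46) = 9.15 -0.672

pH = 8.48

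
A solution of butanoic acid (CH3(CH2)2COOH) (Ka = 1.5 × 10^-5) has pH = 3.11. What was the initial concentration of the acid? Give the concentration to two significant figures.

C₀ = 4.1 × 10^-2 M

[H+] = 10^(-3.11) = 7.76 × 10^-4 M = x
Ka = x²/(C₀ − x) ⇒ C₀ = x + x²/Ka
C₀ = 7.76 × 10^-4 + (7.76 × 10^-4)²/(1.5 × 10^-5) = 4.09 × 10^-2 M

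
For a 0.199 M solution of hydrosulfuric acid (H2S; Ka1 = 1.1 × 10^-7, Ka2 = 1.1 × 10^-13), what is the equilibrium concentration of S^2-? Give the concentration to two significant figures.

1.1 × 10^-13 M

First ionization gives [H+] ≈ [HS-] = 1.48 × 10^-4 M.
Second step: Ka2 = [H+][S^2-]/[HS-] ≈ [S^2-] (since [H+] ≈ [HS-]).
So [S^2-] ≈ Ka2.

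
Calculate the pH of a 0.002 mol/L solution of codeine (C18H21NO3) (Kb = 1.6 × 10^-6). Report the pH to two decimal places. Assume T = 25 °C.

C18H21NO3 + H2O ⇌ C18H22NO3+ + OH-
Kb = [OH-]²/(0.002 − [OH-]) = 1.6 × 10^-6
Neglecting [OH-] in the denominator: [OH-] = √(1.6 × 10^-6 × 0.002) = 5.66 × 10^-5 M
Check: 2.8% ionized — well under 5%, approximation valid.
pOH = −log(5.66 × 10^-5) = 4.25; pH = 14.00 − 4.25 = 9.75

pH = 9.75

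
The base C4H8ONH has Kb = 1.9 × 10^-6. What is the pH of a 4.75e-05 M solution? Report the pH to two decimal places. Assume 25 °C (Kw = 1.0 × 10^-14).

pH = 8.93

C4H8ONH + H2O ⇌ C4H8ONH2+ + OH-
Kb = [OH-]²/(4.75e-05 − [OH-]) = 1.9 × 10^-6
Here C₀/Kb ≈ 25, so the small-[OH-] approximation fails. Use the quadratic:
[OH-] = (−Kb + √(Kb² + 4·Kb·C₀))/2 = 8.60 × 10^-6 M
pOH = −log(8.60 × 10^-6) = 5.07; pH = 14.00 − 5.07 = 8.93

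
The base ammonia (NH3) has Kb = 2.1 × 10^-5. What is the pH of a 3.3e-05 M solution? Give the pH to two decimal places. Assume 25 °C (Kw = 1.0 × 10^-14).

pH = 9.25

NH3 + H2O ⇌ NH4+ + OH-
Let x = [OH-] at equilibrium. Kb = x²/(3.3e-05 − x).
The 5% rule fails; solving x² + Kb·x − Kb·C₀ = 0 exactly:
x = [−2.1e-05 + √(2.1e-05² + 2.77e-09)]/2 = 1.78 × 10^-5 M
pOH = 4.75, so pH = 14.00 − pOH = 9.25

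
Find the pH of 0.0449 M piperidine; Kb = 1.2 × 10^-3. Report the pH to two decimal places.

C5H10NH + H2O ⇌ C5H10NH2+ + OH-
Kb = x²/(0.0449 − x) = 1.2 × 10^-3
x is not negligible relative to C₀; solve x² + 0.0012·x − 5.39e-05 = 0.
x = (−Kb + √(Kb² + 4·Kb·C₀))/2 = 6.76 × 10^-3 M
pOH = 2.17, so pH = 14.00 − pOH = 11.83

pH = 11.83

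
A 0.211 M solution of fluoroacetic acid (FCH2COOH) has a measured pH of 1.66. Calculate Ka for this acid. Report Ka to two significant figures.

[H+] = 10^(-1.66) = 2.19 × 10^-2 M
At equilibrium [HA] = 0.211 − 2.19 × 10^-2 = 1.89 × 10^-1 M
Ka = [H+][A-]/[HA] = (2.19 × 10^-2)² / 1.89 × 10^-1 = 2.5 × 10^-3

Ka = 2.5 × 10^-3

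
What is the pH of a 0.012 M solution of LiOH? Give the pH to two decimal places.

LiOH is a strong base; [OH-] = 0.012 M.
pOH = -log(0.012) = 1.92
pH = 14.00 - 1.92 = 12.08

pH = 12.08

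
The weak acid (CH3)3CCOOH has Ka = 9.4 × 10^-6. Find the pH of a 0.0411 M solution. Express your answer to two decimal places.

pH = 3.21

(CH3)3CCOOH ⇌ (CH3)3CCOO- + H+
Ka = [H+]²/(0.0411 − [H+]) = 9.4 × 10^-6
Neglecting [H+] in the denominator: [H+] = √(9.4 × 10^-6 × 0.0411) = 6.22 × 10^-4 M
pH = −log[H+] = −log(6.22 × 10^-4) = 3.21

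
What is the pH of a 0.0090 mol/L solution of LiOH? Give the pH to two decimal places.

LiOH is a strong base; [OH-] = 0.009 M.
pOH = -log(0.009) = 2.05
pH = 14.00 - 2.05 = 11.95

pH = 11.95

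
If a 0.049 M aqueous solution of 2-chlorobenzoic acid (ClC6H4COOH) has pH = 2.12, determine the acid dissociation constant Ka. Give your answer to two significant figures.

Ka = 1.4 × 10^-3

[H+] = 10^(-2.12) = 7.59 × 10^-3 M
At equilibrium [HA] = 0.049 − 7.59 × 10^-3 = 4.14 × 10^-2 M
Ka = [H+][A-]/[HA] = (7.59 × 10^-3)² / 4.14 × 10^-2 = 1.4 × 10^-3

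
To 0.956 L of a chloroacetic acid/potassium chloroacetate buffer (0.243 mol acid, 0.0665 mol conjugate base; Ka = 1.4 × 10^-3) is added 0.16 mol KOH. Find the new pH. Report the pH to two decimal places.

pH = 3.29

OH- converts ClCH2COOH to ClCH2COO-: ClCH2COOH → 0.083 mol, ClCH2COO- → 0.227 mol.
pKa = −log(1.4 × 10^-3) = 2.854
Henderson–Hasselbalch with mole ratio 0.227/0.083: pH = 2.854 + (+0.437)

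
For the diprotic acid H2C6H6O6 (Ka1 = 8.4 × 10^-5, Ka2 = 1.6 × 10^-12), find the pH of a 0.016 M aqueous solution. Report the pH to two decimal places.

Since Ka1 ≫ Ka2, the first ionization dominates [H+].
Ka1 = x²/(0.016 − x) = 8.4 × 10^-5
Solving the quadratic: x = (−Ka1 + √(Ka1² + 4·Ka1·C₀))/2 = 1.12 × 10^-3 M
pH = −log(1.12 × 10^-3) = 2.95

pH = 2.95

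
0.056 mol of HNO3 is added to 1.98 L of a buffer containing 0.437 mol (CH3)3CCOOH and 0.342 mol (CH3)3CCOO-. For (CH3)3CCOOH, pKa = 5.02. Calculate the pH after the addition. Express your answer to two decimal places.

After neutralization: n((CH3)3CCOOH) = 0.493 mol, n((CH3)3CCOO-) = 0.286 mol.
pH = pKa + log(n_(CH3)3CCOO-/n_(CH3)3CCOOH) = 5.02 + log(0.286/0.493) = 5.02 + (-0.236)

pH = 4.78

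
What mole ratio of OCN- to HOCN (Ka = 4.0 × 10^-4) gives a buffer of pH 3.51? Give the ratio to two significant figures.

ratio = 1.3

pKa = -log(4.0 × 10^-4) = 3.398
pH = pKa + log(r) ⇒ log(r) = 3.51 − 3.398 = +0.112
r = [OCN-]/[HOCN] = 10^(+0.112) = 1.29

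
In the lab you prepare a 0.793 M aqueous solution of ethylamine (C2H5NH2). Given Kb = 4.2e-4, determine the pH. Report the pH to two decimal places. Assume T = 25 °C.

pH = 12.26

C2H5NH2 + H2O ⇌ C2H5NH3+ + OH-
Kb = x²/(0.793 − x) = 4.2 × 10^-4
Neglecting x in the denominator: x = √(4.2 × 10^-4 × 0.793) = 1.82 × 10^-2 M
Check: 2.3% ionized — well under 5%, approximation valid.
pOH = 1.74, so pH = 14.00 − pOH = 12.26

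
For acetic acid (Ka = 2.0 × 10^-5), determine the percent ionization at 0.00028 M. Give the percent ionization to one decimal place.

23.4%

CH3COOH ⇌ CH3COO- + H+; let x = [H+] at equilibrium.
Solve x² + 2e-05x − 5.6e-09 = 0 → x = 6.55 × 10^-5 M
% ionization = x/C₀ × 100% = 6.55 × 10^-5/0.00028 × 100% = 23.4%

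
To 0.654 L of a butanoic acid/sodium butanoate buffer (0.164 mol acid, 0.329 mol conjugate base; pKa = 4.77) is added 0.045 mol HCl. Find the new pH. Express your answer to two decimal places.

After neutralization: n(CH3(CH2)2COOH) = 0.209 mol, n(CH3(CH2)2COO-) = 0.284 mol.
pH = pKa + log([A⁻]/[HA]) = 4.77 + log(0.284/0.209) = 4.77 +0.133

pH = 4.90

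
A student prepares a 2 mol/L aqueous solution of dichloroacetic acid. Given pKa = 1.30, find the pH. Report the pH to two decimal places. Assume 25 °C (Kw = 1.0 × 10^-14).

Cl2CHCOOH ⇌ Cl2CHCOO- + H+
Ka = 10^(−1.30) = 5.01 × 10^-2
Let x = [H+] at equilibrium. Ka = x²/(2 − x).
The 5% rule fails; solving x² + Ka·x − Ka·C₀ = 0 exactly:
x = [−0.0501 + √(0.0501² + 0.401)]/2 = 2.92 × 10^-1 M
pH = −log(2.92 × 10^-1) = 0.53

pH = 0.53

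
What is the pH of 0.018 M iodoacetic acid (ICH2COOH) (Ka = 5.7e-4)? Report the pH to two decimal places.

pH = 2.53

ICH2COOH ⇌ ICH2COO- + H+
From the ICE table, Ka = x²/(0.018 − x) = 5.7 × 10^-4.
The 5% rule fails; solving x² + Ka·x − Ka·C₀ = 0 exactly:
x = (−Ka + √(Ka² + 4·Ka·C₀))/2 = 2.93 × 10^-3 M
pH = −log[H+] = −log(2.93 × 10^-3) = 2.53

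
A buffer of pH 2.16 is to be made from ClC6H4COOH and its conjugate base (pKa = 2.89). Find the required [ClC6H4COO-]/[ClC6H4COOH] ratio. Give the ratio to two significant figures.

ratio = 0.19

pH = pKa + log(r) ⇒ log(r) = 2.16 − 2.89 = -0.73
r = [ClC6H4COO-]/[ClC6H4COOH] = 10^(-0.73) = 0.186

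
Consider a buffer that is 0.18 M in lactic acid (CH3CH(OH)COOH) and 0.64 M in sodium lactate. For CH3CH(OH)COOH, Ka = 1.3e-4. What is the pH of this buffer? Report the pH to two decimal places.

pKa = −log(1.3 × 10^-4) = 3.886
pH = pKa + log([A⁻]/[HA]) = 3.886 + log(0.64/0.18)
pH = 3.886 + (+0.551) = 4.44

pH = 4.44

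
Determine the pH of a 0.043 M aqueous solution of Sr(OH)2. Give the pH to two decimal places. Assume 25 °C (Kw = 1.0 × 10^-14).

Sr(OH)2 is a strong base (each formula unit releases 2 OH-); [OH-] = 0.086 M.
pOH = -log(0.086) = 1.07
pH = 14.00 - 1.07 = 12.93

pH = 12.93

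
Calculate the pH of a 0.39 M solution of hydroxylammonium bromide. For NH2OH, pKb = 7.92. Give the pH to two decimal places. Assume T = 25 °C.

NH3OH+ is the conjugate acid of the weak base NH2OH.
Kb = 10^(−7.92) = 1.20 × 10^-8
Ka = Kw/Kb = 1.0×10^-14 / 1.20 × 10^-8 = 8.33 × 10^-7
Let x = [H+] at equilibrium. Ka = x²/(0.39 − x).
Assume x ≪ 0.39: x ≈ √(8.33 × 10^-7 × 0.39) = 5.70 × 10^-4 M
(x/C₀ = 0.15% < 5%, so the approximation holds.)
pH = −log[H+] = −log(5.70 × 10^-4) = 3.24

pH = 3.24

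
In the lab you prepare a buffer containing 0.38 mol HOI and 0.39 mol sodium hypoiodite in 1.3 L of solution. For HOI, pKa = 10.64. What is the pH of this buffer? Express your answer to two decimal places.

pH = 10.65

pH = pKa + log([A⁻]/[HA]) = 10.64 + log(0.39/0.38)
pH = 10.64 + (+0.011) = 10.65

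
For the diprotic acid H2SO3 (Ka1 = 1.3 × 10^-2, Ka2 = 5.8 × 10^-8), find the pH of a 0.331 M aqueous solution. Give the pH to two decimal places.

pH = 1.23

Since Ka1 ≫ Ka2, the first ionization dominates [H+].
Ka1 = x²/(0.331 − x) = 1.3 × 10^-2
Solving the quadratic: x = (−Ka1 + √(Ka1² + 4·Ka1·C₀))/2 = 5.94 × 10^-2 M
pH = −log(5.94 × 10^-2) = 1.23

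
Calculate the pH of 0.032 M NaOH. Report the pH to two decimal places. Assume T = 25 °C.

pH = 12.51

NaOH is a strong base; [OH-] = 0.032 M.
pOH = -log(0.032) = 1.49
pH = 14.00 - 1.49 = 12.51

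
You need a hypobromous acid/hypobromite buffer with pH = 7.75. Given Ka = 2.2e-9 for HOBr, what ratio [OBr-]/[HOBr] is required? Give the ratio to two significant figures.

ratio = 0.12

pKa = -log(2.2 × 10^-9) = 8.658
pH = pKa + log(r) ⇒ log(r) = 7.75 − 8.658 = -0.908
r = [OBr-]/[HOBr] = 10^(-0.908) = 0.124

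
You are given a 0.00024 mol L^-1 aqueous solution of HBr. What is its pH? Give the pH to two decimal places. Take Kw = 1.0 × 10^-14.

pH = 3.62

HBr is a strong acid and dissociates completely, so [H+] = 0.00024 M.
pH = -log(0.00024) = 3.62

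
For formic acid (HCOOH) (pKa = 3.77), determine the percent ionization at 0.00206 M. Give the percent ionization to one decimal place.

24.9%

HCOOH ⇌ HCOO- + H+; let x = [H+] at equilibrium.
Ka = 10^(−3.77) = 1.70 × 10^-4
Ka = x²/(C₀ − x); solving the quadratic gives x = 5.13 × 10^-4 M.
Fraction ionized = 5.13 × 10^-4 / 0.00206 = 0.2490 → 24.9%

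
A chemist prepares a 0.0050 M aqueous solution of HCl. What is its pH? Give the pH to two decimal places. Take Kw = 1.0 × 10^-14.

HCl is a strong acid and dissociates completely, so [H+] = 0.0050 M.
pH = -log(0.005) = 2.30

pH = 2.30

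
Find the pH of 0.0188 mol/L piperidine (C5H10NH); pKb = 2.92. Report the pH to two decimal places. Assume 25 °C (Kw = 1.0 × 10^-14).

C5H10NH + H2O ⇌ C5H10NH2+ + OH-
Kb = 10^(−2.92) = 1.20 × 10^-3
Let x = [OH-] at equilibrium. Kb = x²/(0.0188 − x).
Here C₀/Kb ≈ 15.7, so the small-x approximation fails. Use the quadratic:
x = (−Kb + √(Kb² + 4·Kb·C₀))/2 = 4.19 × 10^-3 M
pOH = −log(4.19 × 10^-3) = 2.38; pH = 14.00 − 2.38 = 11.62

pH = 11.62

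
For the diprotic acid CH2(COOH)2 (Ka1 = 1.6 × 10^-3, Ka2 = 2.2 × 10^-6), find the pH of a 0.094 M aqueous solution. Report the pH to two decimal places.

pH = 1.94

Ka1 ≫ Ka2, so treat the first dissociation as the only significant source of H+.
Ka1 = x²/(0.094 − x) = 1.6 × 10^-3
Solving the quadratic: x = (−Ka1 + √(Ka1² + 4·Ka1·C₀))/2 = 1.15 × 10^-2 M
pH = −log(1.15 × 10^-2) = 1.94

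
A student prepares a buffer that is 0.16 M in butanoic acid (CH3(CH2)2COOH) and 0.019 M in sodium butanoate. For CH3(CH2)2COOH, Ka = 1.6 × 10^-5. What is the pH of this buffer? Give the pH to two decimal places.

pKa = −log(1.6 × 10^-5) = 4.796
Henderson–Hasselbalch: pH = pKa + log([CH3(CH2)2COO-]/[CH3(CH2)2COOH]) = 4.796 + log(0.019/0.16)
pH = 4.796 + (-0.925) = 3.87

pH = 3.87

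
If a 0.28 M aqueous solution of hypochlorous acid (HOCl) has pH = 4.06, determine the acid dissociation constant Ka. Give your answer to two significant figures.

Ka = 2.7 × 10^-8

[H+] = 10^(-4.06) = 8.71 × 10^-5 M
At equilibrium [HA] = 0.28 − 8.71 × 10^-5 = 2.80 × 10^-1 M
Ka = [H+][A-]/[HA] = (8.71 × 10^-5)² / 2.80 × 10^-1 = 2.7 × 10^-8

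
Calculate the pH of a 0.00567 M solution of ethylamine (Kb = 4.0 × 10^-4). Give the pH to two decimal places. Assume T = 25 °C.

C2H5NH2 + H2O ⇌ C2H5NH3+ + OH-
From the ICE table, Kb = x²/(0.00567 − x) = 4.0 × 10^-4.
The 5% rule fails; solving x² + Kb·x − Kb·C₀ = 0 exactly:
x = [−0.0004 + √(0.0004² + 9.07e-06)]/2 = 1.32 × 10^-3 M
pOH = 2.88, so pH = 14.00 − pOH = 11.12

pH = 11.12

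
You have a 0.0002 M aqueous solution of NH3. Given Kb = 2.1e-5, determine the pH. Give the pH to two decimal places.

NH3 + H2O ⇌ NH4+ + OH-
Kb = [OH-]²/(0.0002 − [OH-]) = 2.1 × 10^-5
[OH-] is not negligible relative to C₀; solve [OH-]² + 2.1e-05·[OH-] − 4.2e-09 = 0.
[OH-] = (−Kb + √(Kb² + 4·Kb·C₀))/2 = 5.52 × 10^-5 M
pOH = 4.26, so pH = 14.00 − pOH = 9.74

pH = 9.74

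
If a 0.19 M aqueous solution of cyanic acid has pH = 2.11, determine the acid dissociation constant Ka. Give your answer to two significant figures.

Ka = 3.3 × 10^-4

[H+] = 10^(-2.11) = 7.76 × 10^-3 M
At equilibrium [HA] = 0.19 − 7.76 × 10^-3 = 1.82 × 10^-1 M
Ka = [H+][A-]/[HA] = (7.76 × 10^-3)² / 1.82 × 10^-1 = 3.3 × 10^-4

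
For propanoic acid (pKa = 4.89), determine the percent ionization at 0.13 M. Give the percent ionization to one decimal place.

CH3CH2COOH ⇌ CH3CH2COO- + H+; let x = [H+] at equilibrium.
Ka = 10^(−4.89) = 1.29 × 10^-5
x ≈ √(Ka·C₀) = √(1.29 × 10^-5 × 0.13) = 1.29 × 10^-3 M
Fraction ionized = 1.29 × 10^-3 / 0.13 = 0.0099 → 1.0%

1.0%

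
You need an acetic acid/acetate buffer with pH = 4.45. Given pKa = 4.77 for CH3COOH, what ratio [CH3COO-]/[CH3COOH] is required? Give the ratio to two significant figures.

pH = pKa + log(r) ⇒ log(r) = 4.45 − 4.77 = -0.32
r = [CH3COO-]/[CH3COOH] = 10^(-0.32) = 0.479

ratio = 0.48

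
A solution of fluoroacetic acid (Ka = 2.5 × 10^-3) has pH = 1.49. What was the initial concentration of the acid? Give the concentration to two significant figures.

C₀ = 4.5 × 10^-1 M

[H+] = 10^(-1.49) = 3.24 × 10^-2 M = x
Ka = x²/(C₀ − x) ⇒ C₀ = x + x²/Ka
C₀ = 3.24 × 10^-2 + (3.24 × 10^-2)²/(2.5 × 10^-3) = 4.52 × 10^-1 M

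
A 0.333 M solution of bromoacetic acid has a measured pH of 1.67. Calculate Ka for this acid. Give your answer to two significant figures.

Ka = 1.5 × 10^-3

[H+] = 10^(-1.67) = 2.14 × 10^-2 M
At equilibrium [HA] = 0.333 − 2.14 × 10^-2 = 3.12 × 10^-1 M
Ka = [H+][A-]/[HA] = (2.14 × 10^-2)² / 3.12 × 10^-1 = 1.5 × 10^-3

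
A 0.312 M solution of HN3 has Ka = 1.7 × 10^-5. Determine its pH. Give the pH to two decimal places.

HN3 ⇌ N3- + H+
Ka = [H+]²/(0.312 − [H+]) = 1.7 × 10^-5
Assume [H+] ≪ 0.312: [H+] ≈ √(1.7 × 10^-5 × 0.312) = 2.30 × 10^-3 M
pH = −log(2.30 × 10^-3) = 2.64

pH = 2.64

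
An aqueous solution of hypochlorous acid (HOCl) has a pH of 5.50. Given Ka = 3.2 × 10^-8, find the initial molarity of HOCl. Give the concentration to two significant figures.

C₀ = 3.2 × 10^-4 M

[H+] = 10^(-5.50) = 3.16 × 10^-6 M = x
Ka = x²/(C₀ − x) ⇒ C₀ = x + x²/Ka
C₀ = 3.16 × 10^-6 + (3.16 × 10^-6)²/(3.2 × 10^-8) = 3.15 × 10^-4 M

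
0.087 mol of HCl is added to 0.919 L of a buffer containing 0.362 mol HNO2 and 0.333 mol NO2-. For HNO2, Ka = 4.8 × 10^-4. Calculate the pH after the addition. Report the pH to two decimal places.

After neutralization: n(HNO2) = 0.449 mol, n(NO2-) = 0.246 mol.
pKa = −log(4.8 × 10^-4) = 3.319
Henderson–Hasselbalch with mole ratio 0.246/0.449: pH = 3.319 + (-0.261)

pH = 3.06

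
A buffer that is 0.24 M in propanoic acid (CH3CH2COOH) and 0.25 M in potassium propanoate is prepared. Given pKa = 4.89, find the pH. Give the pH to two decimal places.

Using pH = pKa + log([base]/[acid]) with [base]/[acid] = 0.25/0.24:
pH = 4.89 + (+0.018) = 4.91

pH = 4.91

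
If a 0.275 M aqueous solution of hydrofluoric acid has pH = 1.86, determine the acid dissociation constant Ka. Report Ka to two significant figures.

[H+] = 10^(-1.86) = 1.38 × 10^-2 M
At equilibrium [HA] = 0.275 − 1.38 × 10^-2 = 2.61 × 10^-1 M
Ka = [H+][A-]/[HA] = (1.38 × 10^-2)² / 2.61 × 10^-1 = 7.3 × 10^-4

Ka = 7.3 × 10^-4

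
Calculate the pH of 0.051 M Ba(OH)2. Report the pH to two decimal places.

Ba(OH)2 is a strong base (each formula unit releases 2 OH-); [OH-] = 0.102 M.
pOH = -log(0.102) = 0.99
pH = 14.00 - 0.99 = 13.01

pH = 13.01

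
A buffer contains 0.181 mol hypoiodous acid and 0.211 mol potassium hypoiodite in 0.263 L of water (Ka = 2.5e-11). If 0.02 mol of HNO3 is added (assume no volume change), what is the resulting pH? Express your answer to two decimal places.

pH = 10.58

Added H+ converts OI- to HOI: HOI → 0.201 mol, OI- → 0.191 mol.
pKa = −log(2.5 × 10^-11) = 10.602
pH = pKa + log([A⁻]/[HA]) = 10.602 + log(0.191/0.201) = 10.602 -0.022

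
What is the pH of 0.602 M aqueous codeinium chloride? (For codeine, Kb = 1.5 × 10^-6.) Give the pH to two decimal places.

C18H22NO3+ is the conjugate acid of the weak base C18H21NO3.
Ka = Kw/Kb = 1.0×10^-14 / 1.5 × 10^-6 = 6.67 × 10^-9
From the ICE table, Ka = x²/(0.602 − x) = 6.67 × 10^-9.
Assume x ≪ 0.602: x ≈ √(6.67 × 10^-9 × 0.602) = 6.34 × 10^-5 M
pH = −log[H+] = −log(6.34 × 10^-5) = 4.20

pH = 4.20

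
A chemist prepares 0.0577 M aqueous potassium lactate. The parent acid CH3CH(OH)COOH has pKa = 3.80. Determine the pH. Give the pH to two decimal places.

pH = 8.28

CH3CH(OH)COO- is the conjugate base of the weak acid CH3CH(OH)COOH.
Ka = 10^(−3.80) = 1.58 × 10^-4
Kb = Kw/Ka = 1.0×10^-14 / 1.58 × 10^-4 = 6.33 × 10^-11
Kb = [OH-]²/(0.0577 − [OH-]) = 6.33 × 10^-11
Since Kb ≪ C₀, [OH-] ≈ √(Kb·C₀) = 1.91 × 10^-6 M.
pOH = 5.72, so pH = 14.00 − pOH = 8.28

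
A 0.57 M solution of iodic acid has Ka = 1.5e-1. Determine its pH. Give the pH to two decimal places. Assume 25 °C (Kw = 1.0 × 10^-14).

pH = 0.64

HIO3 ⇌ IO3- + H+
From the ICE table, Ka = x²/(0.57 − x) = 1.5 × 10^-1.
x is not negligible relative to C₀; solve x² + 0.15·x − 0.0855 = 0.
x = [−0.15 + √(0.15² + 0.342)]/2 = 2.27 × 10^-1 M
pH = −log(2.27 × 10^-1) = 0.64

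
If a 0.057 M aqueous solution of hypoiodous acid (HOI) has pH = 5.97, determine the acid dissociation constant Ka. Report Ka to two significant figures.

[H+] = 10^(-5.97) = 1.07 × 10^-6 M
At equilibrium [HA] = 0.057 − 1.07 × 10^-6 = 5.70 × 10^-2 M
Ka = [H+][A-]/[HA] = (1.07 × 10^-6)² / 5.70 × 10^-2 = 2.0 × 10^-11

Ka = 2.0 × 10^-11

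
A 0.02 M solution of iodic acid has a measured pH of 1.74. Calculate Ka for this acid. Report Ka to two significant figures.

[H+] = 10^(-1.74) = 1.82 × 10^-2 M
At equilibrium [HA] = 0.02 − 1.82 × 10^-2 = 1.80 × 10^-3 M
Ka = [H+][A-]/[HA] = (1.82 × 10^-2)² / 1.80 × 10^-3 = 1.8 × 10^-1

Ka = 1.8 × 10^-1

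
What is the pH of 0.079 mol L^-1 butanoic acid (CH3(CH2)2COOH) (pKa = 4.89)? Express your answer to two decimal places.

pH = 3.00

CH3(CH2)2COOH ⇌ CH3(CH2)2COO- + H+
Ka = 10^(−4.89) = 1.29 × 10^-5
Ka = x²/(0.079 − x) = 1.29 × 10^-5
Since Ka ≪ C₀, x ≈ √(Ka·C₀) = 1.01 × 10^-3 M.
Check: 1.3% ionized — well under 5%, approximation valid.
pH = −log[H+] = −log(1.01 × 10^-3) = 3.00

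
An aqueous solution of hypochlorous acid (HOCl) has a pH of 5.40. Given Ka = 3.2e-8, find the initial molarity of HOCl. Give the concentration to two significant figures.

C₀ = 5.0 × 10^-4 M

[H+] = 10^(-5.40) = 3.98 × 10^-6 M = x
Ka = x²/(C₀ − x) ⇒ C₀ = x + x²/Ka
C₀ = 3.98 × 10^-6 + (3.98 × 10^-6)²/(3.2 × 10^-8) = 4.99 × 10^-4 M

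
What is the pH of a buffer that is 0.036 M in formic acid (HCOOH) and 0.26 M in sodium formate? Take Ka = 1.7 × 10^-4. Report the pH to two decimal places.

pH = 4.63

pKa = −log(1.7 × 10^-4) = 3.770
Henderson–Hasselbalch: pH = pKa + log([HCOO-]/[HCOOH]) = 3.770 + log(0.26/0.036)
pH = 3.770 + (+0.859) = 4.63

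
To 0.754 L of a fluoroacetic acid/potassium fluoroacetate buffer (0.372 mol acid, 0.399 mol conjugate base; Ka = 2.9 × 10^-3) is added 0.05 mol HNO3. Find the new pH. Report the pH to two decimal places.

pH = 2.46

After neutralization: n(FCH2COOH) = 0.422 mol, n(FCH2COO-) = 0.349 mol.
pKa = −log(2.9 × 10^-3) = 2.538
Henderson–Hasselbalch with mole ratio 0.349/0.422: pH = 2.538 + (-0.082)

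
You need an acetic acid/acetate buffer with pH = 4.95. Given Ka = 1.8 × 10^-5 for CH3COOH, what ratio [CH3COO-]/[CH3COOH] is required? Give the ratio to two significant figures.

ratio = 1.6

pKa = -log(1.8 × 10^-5) = 4.745
pH = pKa + log(r) ⇒ log(r) = 4.95 − 4.745 = +0.205
r = [CH3COO-]/[CH3COOH] = 10^(+0.205) = 1.6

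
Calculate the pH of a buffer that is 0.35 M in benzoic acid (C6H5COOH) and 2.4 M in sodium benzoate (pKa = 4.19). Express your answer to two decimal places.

pH = pKa + log([A⁻]/[HA]) = 4.19 + log(2.4/0.35)
pH = 4.19 + (+0.836) = 5.03

pH = 5.03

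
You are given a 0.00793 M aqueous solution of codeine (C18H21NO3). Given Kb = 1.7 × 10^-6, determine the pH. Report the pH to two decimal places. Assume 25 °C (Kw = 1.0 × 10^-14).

C18H21NO3 + H2O ⇌ C18H22NO3+ + OH-
Kb = [OH-]²/(0.00793 − [OH-]) = 1.7 × 10^-6
Assume [OH-] ≪ 0.00793: [OH-] ≈ √(1.7 × 10^-6 × 0.00793) = 1.16 × 10^-4 M
pOH = −log(1.16 × 10^-4) = 3.94; pH = 14.00 − 3.94 = 10.06

pH = 10.06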